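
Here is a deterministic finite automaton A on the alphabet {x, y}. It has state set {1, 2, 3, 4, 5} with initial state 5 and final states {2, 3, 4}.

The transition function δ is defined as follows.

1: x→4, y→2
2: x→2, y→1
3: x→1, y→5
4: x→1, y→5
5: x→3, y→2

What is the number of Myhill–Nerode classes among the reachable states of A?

Initial partition by acceptance: {2,3,4} | {1,5}.
On input x, block {2,3,4} splits into {3,4} and {2}.
No further refinement is possible. Final partition (3 blocks): {3,4} | {1,5} | {2}.

3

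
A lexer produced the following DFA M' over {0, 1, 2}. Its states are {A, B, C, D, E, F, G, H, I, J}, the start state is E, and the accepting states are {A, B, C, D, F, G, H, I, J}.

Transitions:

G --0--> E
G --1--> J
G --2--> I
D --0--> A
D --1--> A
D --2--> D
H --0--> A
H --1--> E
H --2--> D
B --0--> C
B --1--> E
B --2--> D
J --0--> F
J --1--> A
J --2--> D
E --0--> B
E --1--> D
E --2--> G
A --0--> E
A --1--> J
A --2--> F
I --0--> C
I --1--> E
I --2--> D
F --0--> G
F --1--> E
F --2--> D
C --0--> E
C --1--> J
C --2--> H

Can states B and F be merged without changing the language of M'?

All states are reachable from the start state.
P0 = {A,B,C,D,F,G,H,I,J} | {E}.
On input 0, block {A,B,C,D,F,G,H,I,J} splits into {B,D,F,H,I,J} and {A,C,G}.
On input 0, block {B,D,F,H,I,J} splits into {B,D,F,H,I} and {J}.
Split {B,D,F,H,I} by δ(·,1) → {B,F,H,I} and {D}.
The partition is now stable with 5 blocks: {B,F,H,I} | {E} | {A,C,G} | {J} | {D}.
B and F lie in the same block of the stable partition, so they are equivalent — no string distinguishes them.

Yes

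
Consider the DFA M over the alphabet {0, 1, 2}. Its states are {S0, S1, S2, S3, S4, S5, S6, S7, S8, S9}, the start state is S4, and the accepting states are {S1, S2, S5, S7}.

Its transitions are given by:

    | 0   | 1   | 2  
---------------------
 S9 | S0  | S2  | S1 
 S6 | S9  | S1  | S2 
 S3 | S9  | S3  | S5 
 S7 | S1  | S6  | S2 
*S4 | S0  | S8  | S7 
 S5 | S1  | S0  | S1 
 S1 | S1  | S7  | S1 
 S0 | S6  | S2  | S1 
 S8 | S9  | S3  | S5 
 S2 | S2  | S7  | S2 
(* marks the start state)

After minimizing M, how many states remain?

4

P0 = {S1,S2,S5,S7} | {S0,S3,S4,S6,S8,S9}.
On input 1, block {S1,S2,S5,S7} splits into {S1,S2} and {S5,S7}.
Refine {S0,S3,S4,S6,S8,S9} on symbol 1: members go to different blocks, giving {S0,S6,S9} and {S3,S4,S8}.
The partition is now stable with 4 blocks: {S1,S2} | {S0,S6,S9} | {S5,S7} | {S3,S4,S8}.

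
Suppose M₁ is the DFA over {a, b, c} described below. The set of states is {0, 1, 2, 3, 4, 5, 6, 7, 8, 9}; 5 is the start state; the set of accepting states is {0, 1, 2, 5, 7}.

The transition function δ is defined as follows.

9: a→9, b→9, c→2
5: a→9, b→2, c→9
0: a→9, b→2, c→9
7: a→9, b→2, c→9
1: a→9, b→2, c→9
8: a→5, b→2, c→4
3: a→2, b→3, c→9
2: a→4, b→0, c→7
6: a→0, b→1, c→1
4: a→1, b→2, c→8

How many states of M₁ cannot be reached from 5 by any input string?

2

BFS from 5 reaches {0, 1, 2, 4, 5, 7, 8, 9}; the 2 state(s) 3, 6 are never visited.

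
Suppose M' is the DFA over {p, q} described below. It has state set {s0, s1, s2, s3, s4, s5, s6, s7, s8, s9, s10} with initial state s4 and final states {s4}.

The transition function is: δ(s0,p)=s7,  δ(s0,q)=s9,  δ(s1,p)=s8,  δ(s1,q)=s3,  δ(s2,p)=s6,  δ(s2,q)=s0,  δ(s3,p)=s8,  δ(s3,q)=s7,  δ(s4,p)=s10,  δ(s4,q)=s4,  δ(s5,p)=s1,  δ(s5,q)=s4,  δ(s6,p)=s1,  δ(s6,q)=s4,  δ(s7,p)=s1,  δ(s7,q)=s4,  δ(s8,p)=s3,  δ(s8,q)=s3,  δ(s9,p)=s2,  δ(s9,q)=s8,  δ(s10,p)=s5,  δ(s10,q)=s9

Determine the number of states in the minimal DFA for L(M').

All states are reachable from the start state.
P0 = {s4} | {s0,s1,s2,s3,s5,s6,s7,s8,s9,s10}.
On input q, block {s0,s1,s2,s3,s5,s6,s7,s8,s9,s10} splits into {s0,s1,s2,s3,s8,s9,s10} and {s5,s6,s7}.
Split {s0,s1,s2,s3,s8,s9,s10} by δ(·,p) → {s1,s3,s8,s9} and {s0,s2,s10}.
Refine {s1,s3,s8,s9} on symbol p: members go to different blocks, giving {s1,s3,s8} and {s9}.
Split {s1,s3,s8} by δ(·,q) → {s1,s8} and {s3}.
Refine {s1,s8} on symbol p: members go to different blocks, giving {s1} and {s8}.
Refine {s0,s2,s10} on symbol q: members go to different blocks, giving {s0,s10} and {s2}.
Stable partition: {s4} | {s1} | {s5,s6,s7} | {s0,s10} | {s9} | {s3} | {s8} | {s2} — 8 equivalence classes.

8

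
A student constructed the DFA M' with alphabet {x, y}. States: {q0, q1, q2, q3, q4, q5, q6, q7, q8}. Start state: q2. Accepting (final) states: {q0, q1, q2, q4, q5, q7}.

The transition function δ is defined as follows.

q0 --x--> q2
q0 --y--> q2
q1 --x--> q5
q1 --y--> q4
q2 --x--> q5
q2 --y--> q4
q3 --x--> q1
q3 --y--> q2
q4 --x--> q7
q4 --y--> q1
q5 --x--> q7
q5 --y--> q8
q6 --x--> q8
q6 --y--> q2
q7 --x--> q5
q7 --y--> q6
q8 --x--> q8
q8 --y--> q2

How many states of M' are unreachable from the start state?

2

Starting at q2 and following transitions, the reachable set is {q1, q2, q4, q5, q6, q7, q8}. That leaves q0, q3 unreachable — 2 in total.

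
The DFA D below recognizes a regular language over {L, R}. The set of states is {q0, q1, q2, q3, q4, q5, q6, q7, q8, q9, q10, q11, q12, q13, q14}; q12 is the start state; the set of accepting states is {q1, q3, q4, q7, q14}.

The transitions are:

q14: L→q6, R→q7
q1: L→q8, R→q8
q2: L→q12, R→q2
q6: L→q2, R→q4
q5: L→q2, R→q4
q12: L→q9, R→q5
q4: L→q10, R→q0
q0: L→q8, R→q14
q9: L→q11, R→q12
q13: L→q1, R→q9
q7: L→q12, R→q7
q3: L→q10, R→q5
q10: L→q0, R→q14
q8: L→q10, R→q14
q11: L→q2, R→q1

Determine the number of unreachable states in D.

2

Starting at q12 and following transitions, the reachable set is {q0, q1, q2, q4, q5, q6, q7, q8, q9, q10, q11, q12, q14}. That leaves q3, q13 unreachable — 2 in total.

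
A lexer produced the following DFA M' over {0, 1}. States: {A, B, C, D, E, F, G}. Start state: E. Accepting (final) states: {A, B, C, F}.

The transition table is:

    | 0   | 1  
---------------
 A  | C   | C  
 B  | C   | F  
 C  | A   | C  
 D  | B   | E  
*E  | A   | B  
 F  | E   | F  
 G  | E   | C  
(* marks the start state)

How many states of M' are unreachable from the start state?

Starting at E and following transitions, the reachable set is {A, B, C, E, F}. That leaves D, G unreachable — 2 in total.

2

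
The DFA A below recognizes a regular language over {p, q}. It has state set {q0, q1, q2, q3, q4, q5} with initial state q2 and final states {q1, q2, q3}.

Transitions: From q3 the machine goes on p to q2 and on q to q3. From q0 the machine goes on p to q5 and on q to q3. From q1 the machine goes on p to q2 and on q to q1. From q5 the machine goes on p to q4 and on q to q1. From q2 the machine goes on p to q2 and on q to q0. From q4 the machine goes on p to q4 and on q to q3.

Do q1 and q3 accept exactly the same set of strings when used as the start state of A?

Yes

Every state is reachable, so we keep all 6.
Initial partition by acceptance: {q1,q2,q3} | {q0,q4,q5}.
On input q, block {q1,q2,q3} splits into {q1,q3} and {q2}.
No further refinement is possible. Final partition (3 blocks): {q1,q3} | {q0,q4,q5} | {q2}.
q1 and q3 lie in the same block of the stable partition, so they are equivalent — no string distinguishes them.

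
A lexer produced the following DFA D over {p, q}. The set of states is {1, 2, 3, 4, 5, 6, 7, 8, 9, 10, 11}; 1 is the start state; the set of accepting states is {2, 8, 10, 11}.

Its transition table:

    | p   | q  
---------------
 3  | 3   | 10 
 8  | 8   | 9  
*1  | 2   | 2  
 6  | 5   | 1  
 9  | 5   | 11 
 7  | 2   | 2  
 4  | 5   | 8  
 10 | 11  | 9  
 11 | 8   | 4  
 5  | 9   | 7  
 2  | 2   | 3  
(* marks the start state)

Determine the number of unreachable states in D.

BFS from 1 reaches {1, 2, 3, 4, 5, 7, 8, 9, 10, 11}; the 1 state(s) 6 are never visited.

1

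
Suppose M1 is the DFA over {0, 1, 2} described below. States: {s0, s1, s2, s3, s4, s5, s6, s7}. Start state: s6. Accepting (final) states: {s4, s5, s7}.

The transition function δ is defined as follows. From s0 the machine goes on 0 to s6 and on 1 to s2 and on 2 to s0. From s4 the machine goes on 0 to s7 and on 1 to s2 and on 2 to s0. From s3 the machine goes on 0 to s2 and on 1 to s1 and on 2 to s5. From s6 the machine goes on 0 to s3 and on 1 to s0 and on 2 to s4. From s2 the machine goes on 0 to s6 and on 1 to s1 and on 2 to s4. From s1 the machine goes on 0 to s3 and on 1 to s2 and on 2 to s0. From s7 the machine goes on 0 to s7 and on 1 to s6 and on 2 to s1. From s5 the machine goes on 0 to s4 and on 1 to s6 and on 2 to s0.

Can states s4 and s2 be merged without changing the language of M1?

No

Initial partition by acceptance: {s4,s5,s7} | {s0,s1,s2,s3,s6}.
On input 2, block {s0,s1,s2,s3,s6} splits into {s2,s3,s6} and {s0,s1}.
Stable partition: {s4,s5,s7} | {s2,s3,s6} | {s0,s1} — 3 equivalence classes.
s4 and s2 end up in different blocks, so they are distinguishable. For instance, the string 'ε' is accepted from only s4.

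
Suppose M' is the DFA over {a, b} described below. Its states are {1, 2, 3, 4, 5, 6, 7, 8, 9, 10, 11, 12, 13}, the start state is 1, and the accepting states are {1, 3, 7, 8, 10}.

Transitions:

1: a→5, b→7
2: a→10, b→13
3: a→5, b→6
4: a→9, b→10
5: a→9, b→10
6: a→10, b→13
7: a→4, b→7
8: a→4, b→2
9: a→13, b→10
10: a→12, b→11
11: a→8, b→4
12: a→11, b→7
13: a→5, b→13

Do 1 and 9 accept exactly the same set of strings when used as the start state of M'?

Reachable states from the start: {1,2,4,5,7,8,9,10,11,12,13}. Unreachable: {3,6} — drop them.
P0 = {1,7,8,10} | {2,4,5,9,11,12,13}.
Split {1,7,8,10} by δ(·,b) → {1,7} and {8,10}.
Refine {2,4,5,9,11,12,13} on symbol a: members go to different blocks, giving {4,5,9,12,13} and {2,11}.
Refine {4,5,9,12,13} on symbol a: members go to different blocks, giving {4,5,9,13} and {12}.
Split {4,5,9,13} by δ(·,b) → {4,5,9} and {13}.
Split {4,5,9} by δ(·,a) → {4,5} and {9}.
Split {8,10} by δ(·,a) → {8} and {10}.
Refine {2,11} on symbol a: members go to different blocks, giving {2} and {11}.
Stable partition: {1,7} | {4,5} | {8} | {2} | {12} | {13} | {9} | {10} | {11} — 9 equivalence classes.
1 and 9 end up in different blocks, so they are distinguishable. For instance, the string 'ε' is accepted from only 1.

No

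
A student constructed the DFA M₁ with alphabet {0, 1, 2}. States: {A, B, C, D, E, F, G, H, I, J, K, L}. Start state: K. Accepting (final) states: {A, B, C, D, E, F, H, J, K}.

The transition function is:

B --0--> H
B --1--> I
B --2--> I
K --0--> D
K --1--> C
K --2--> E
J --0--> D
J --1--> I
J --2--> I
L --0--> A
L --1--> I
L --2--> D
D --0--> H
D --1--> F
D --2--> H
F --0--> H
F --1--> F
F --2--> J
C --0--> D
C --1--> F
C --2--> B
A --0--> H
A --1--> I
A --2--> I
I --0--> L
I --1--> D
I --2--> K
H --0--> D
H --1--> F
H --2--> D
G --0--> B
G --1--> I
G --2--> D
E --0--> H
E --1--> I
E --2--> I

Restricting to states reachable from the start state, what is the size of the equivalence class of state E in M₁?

4

First remove the unreachable states {G}; 11 states remain.
Start with accepting vs non-accepting: {A,B,C,D,E,F,H,J,K} | {I,L}.
On input 1, block {A,B,C,D,E,F,H,J,K} splits into {C,D,F,H,K} and {A,B,E,J}.
Refine {C,D,F,H,K} on symbol 2: members go to different blocks, giving {C,F,K} and {D,H}.
Refine {I,L} on symbol 0: members go to different blocks, giving {I} and {L}.
Stable partition: {C,F,K} | {I} | {A,B,E,J} | {D,H} | {L} — 5 equivalence classes.
The equivalence class containing E is {A,B,E,J}, of size 4.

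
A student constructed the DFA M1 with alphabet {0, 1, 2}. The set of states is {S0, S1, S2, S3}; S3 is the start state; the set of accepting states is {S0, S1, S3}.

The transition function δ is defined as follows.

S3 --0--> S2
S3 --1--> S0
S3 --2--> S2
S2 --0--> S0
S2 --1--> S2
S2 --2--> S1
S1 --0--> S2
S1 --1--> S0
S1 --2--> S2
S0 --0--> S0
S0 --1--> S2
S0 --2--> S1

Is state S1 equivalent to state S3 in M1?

All states are reachable from the start state.
Initial partition by acceptance: {S0,S1,S3} | {S2}.
On input 0, block {S0,S1,S3} splits into {S1,S3} and {S0}.
Stable partition: {S1,S3} | {S2} | {S0} — 3 equivalence classes.
S1 and S3 lie in the same block of the stable partition, so they are equivalent — no string distinguishes them.

Yes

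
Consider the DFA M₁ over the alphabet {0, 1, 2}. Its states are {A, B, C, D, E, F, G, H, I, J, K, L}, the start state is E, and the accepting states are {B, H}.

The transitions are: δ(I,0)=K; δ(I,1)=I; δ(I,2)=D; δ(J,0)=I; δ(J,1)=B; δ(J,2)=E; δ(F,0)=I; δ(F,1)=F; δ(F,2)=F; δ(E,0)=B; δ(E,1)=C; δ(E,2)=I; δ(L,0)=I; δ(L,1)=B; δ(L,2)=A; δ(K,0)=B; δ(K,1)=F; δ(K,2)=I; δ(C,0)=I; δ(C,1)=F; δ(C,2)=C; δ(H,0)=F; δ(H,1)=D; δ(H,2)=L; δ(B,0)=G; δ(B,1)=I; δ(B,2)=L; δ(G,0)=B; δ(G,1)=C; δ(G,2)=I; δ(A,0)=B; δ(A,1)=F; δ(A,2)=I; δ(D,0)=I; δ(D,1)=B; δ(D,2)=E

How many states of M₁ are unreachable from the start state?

BFS from E reaches {A, B, C, D, E, F, G, I, K, L}; the 2 state(s) H, J are never visited.

2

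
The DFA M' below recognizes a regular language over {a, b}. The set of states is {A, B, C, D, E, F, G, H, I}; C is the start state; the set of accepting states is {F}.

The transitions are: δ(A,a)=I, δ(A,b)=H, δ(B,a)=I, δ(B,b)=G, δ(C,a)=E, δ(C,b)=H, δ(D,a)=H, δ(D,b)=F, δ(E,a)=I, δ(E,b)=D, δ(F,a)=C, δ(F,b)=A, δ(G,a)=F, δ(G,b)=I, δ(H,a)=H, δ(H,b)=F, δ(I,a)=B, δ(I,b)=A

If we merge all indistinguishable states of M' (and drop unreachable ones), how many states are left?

Initial partition by acceptance: {F} | {A,B,C,D,E,G,H,I}.
Refine {A,B,C,D,E,G,H,I} on symbol a: members go to different blocks, giving {A,B,C,D,E,H,I} and {G}.
Split {A,B,C,D,E,H,I} by δ(·,b) → {A,C,E,I} and {D,H} and {B}.
Split {A,C,E,I} by δ(·,a) → {A,C,E} and {I}.
Split {A,C,E} by δ(·,a) → {A,E} and {C}.
Stable partition: {F} | {A,E} | {G} | {D,H} | {B} | {I} | {C} — 7 equivalence classes.

7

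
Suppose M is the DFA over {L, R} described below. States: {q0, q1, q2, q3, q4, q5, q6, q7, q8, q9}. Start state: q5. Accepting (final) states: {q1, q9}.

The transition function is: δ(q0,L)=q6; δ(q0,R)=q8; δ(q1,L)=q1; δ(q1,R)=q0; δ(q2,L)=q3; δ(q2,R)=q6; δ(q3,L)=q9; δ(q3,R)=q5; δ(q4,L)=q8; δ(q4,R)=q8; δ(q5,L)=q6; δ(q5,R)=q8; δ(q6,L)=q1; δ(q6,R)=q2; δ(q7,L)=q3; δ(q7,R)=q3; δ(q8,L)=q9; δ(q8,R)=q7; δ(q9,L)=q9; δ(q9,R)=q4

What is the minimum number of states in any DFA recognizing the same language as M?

3

All states are reachable from the start state.
Start with accepting vs non-accepting: {q1,q9} | {q0,q2,q3,q4,q5,q6,q7,q8}.
On input L, block {q0,q2,q3,q4,q5,q6,q7,q8} splits into {q0,q2,q4,q5,q7} and {q3,q6,q8}.
Stable partition: {q1,q9} | {q0,q2,q4,q5,q7} | {q3,q6,q8} — 3 equivalence classes.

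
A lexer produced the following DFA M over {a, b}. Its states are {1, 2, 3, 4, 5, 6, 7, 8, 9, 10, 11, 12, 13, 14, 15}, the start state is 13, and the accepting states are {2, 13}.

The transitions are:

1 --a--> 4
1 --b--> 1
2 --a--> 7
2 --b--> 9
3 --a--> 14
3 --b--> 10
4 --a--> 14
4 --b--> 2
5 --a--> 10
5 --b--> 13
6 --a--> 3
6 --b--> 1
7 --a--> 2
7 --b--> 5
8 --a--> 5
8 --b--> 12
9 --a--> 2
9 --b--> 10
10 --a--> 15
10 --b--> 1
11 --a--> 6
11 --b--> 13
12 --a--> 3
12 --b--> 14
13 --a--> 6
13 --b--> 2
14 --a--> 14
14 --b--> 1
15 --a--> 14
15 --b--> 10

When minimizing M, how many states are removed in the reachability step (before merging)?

3

No path from 13 leads to 8, 11, 12; the other 12 states are all reachable.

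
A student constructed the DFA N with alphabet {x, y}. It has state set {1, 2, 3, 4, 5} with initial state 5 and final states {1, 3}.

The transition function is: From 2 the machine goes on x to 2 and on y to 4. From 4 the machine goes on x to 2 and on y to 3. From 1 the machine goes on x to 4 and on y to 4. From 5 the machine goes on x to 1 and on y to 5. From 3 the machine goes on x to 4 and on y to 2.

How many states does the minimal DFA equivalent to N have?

All states are reachable from the start state.
Initial partition by acceptance: {1,3} | {2,4,5}.
Refine {2,4,5} on symbol x: members go to different blocks, giving {2,4} and {5}.
Split {2,4} by δ(·,y) → {2} and {4}.
Refine {1,3} on symbol y: members go to different blocks, giving {1} and {3}.
Stable partition: {1} | {2} | {5} | {4} | {3} — 5 equivalence classes.

5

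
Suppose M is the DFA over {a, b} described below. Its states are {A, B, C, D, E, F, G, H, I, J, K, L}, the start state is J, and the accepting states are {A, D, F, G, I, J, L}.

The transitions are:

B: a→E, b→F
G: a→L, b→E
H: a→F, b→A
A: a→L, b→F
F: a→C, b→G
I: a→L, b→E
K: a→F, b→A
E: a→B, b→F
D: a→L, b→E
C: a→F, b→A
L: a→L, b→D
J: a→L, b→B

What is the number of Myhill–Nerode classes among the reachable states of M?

Reachable states from the start: {A,B,C,D,E,F,G,J,L}. Unreachable: {H,I,K} — drop them.
Start with accepting vs non-accepting: {A,D,F,G,J,L} | {B,C,E}.
On input a, block {A,D,F,G,J,L} splits into {A,D,G,J,L} and {F}.
Refine {A,D,G,J,L} on symbol b: members go to different blocks, giving {D,G,J} and {A} and {L}.
On input a, block {B,C,E} splits into {B,E} and {C}.
No further refinement is possible. Final partition (6 blocks): {D,G,J} | {B,E} | {F} | {A} | {L} | {C}.

6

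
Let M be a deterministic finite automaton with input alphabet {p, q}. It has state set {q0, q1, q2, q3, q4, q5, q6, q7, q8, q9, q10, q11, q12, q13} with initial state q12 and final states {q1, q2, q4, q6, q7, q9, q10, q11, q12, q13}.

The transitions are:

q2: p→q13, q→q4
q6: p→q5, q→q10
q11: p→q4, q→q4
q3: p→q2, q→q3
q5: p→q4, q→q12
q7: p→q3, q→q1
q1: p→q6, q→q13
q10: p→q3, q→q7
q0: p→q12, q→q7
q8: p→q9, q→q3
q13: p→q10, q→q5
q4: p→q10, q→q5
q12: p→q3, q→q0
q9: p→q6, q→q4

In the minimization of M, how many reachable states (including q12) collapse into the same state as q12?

Reachable states from the start: {q0,q1,q2,q3,q4,q5,q6,q7,q10,q12,q13}. Unreachable: {q8,q9,q11} — drop them.
P0 = {q1,q2,q4,q6,q7,q10,q12,q13} | {q0,q3,q5}.
Refine {q1,q2,q4,q6,q7,q10,q12,q13} on symbol p: members go to different blocks, giving {q1,q2,q4,q13} and {q6,q7,q10,q12}.
Refine {q1,q2,q4,q13} on symbol p: members go to different blocks, giving {q1,q4,q13} and {q2}.
Split {q1,q4,q13} by δ(·,q) → {q4,q13} and {q1}.
Refine {q0,q3,q5} on symbol p: members go to different blocks, giving {q0} and {q3} and {q5}.
Split {q6,q7,q10,q12} by δ(·,p) → {q7,q10,q12} and {q6}.
Refine {q7,q10,q12} on symbol q: members go to different blocks, giving {q7} and {q10} and {q12}.
The partition is now stable with 10 blocks: {q4,q13} | {q0} | {q7} | {q2} | {q1} | {q3} | {q5} | {q6} | {q10} | {q12}.
State q12 belongs to the block {q12}, which has 1 states.

1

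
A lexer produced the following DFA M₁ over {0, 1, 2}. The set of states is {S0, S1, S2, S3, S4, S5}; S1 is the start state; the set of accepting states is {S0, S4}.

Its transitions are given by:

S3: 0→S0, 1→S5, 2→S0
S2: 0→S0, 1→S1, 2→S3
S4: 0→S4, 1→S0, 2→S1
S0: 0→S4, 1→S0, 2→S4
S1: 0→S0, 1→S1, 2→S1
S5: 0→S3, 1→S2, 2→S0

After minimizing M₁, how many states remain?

3

States {S2,S3,S5} cannot be reached from the start state, so discard them.
Initial partition by acceptance: {S0,S4} | {S1}.
Split {S0,S4} by δ(·,2) → {S0} and {S4}.
No further refinement is possible. Final partition (3 blocks): {S0} | {S1} | {S4}.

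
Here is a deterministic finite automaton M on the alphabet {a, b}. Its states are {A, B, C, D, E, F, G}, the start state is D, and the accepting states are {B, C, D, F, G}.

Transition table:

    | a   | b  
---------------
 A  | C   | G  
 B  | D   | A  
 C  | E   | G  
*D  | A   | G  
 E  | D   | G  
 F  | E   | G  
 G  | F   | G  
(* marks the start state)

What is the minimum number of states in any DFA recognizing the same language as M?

3

States {B} cannot be reached from the start state, so discard them.
P0 = {C,D,F,G} | {A,E}.
Split {C,D,F,G} by δ(·,a) → {C,D,F} and {G}.
The partition is now stable with 3 blocks: {C,D,F} | {A,E} | {G}.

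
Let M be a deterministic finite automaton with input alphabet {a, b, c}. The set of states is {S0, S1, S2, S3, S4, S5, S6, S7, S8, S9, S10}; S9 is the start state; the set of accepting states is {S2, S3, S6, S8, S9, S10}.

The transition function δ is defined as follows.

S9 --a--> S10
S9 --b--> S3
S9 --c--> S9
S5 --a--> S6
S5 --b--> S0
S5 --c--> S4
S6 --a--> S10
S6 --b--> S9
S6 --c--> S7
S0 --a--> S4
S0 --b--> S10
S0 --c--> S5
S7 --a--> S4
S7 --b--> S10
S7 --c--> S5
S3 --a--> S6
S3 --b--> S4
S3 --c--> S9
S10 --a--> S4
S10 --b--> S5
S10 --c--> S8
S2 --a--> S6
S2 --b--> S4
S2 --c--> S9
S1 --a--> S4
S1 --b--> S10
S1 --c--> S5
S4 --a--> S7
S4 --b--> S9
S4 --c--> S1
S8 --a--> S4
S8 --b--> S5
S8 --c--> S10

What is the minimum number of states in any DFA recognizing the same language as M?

7

First remove the unreachable states {S2}; 10 states remain.
Start with accepting vs non-accepting: {S3,S6,S8,S9,S10} | {S0,S1,S4,S5,S7}.
Split {S3,S6,S8,S9,S10} by δ(·,a) → {S3,S6,S9} and {S8,S10}.
Refine {S3,S6,S9} on symbol a: members go to different blocks, giving {S6,S9} and {S3}.
Refine {S6,S9} on symbol b: members go to different blocks, giving {S6} and {S9}.
Split {S0,S1,S4,S5,S7} by δ(·,a) → {S0,S1,S4,S7} and {S5}.
On input b, block {S0,S1,S4,S7} splits into {S0,S1,S7} and {S4}.
No further refinement is possible. Final partition (7 blocks): {S6} | {S0,S1,S7} | {S8,S10} | {S3} | {S9} | {S5} | {S4}.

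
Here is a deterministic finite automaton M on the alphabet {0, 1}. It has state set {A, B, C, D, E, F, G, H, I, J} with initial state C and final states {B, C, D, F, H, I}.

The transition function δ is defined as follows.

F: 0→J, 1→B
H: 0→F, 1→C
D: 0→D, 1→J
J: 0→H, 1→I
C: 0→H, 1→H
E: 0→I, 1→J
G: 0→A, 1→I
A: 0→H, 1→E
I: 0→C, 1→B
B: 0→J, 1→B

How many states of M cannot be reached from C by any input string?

BFS from C reaches {B, C, F, H, I, J}; the 4 state(s) A, D, E, G are never visited.

4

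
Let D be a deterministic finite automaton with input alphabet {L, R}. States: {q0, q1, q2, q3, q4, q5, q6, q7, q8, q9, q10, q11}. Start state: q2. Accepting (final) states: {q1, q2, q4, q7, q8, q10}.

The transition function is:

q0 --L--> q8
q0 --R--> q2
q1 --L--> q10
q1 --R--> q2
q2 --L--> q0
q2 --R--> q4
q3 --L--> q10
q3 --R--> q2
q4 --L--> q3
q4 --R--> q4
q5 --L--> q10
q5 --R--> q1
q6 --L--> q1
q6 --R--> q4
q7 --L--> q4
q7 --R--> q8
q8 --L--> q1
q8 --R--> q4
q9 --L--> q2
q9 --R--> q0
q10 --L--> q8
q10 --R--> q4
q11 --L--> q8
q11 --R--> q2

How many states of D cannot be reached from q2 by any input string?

5

Starting at q2 and following transitions, the reachable set is {q0, q1, q2, q3, q4, q8, q10}. That leaves q5, q6, q7, q9, q11 unreachable — 5 in total.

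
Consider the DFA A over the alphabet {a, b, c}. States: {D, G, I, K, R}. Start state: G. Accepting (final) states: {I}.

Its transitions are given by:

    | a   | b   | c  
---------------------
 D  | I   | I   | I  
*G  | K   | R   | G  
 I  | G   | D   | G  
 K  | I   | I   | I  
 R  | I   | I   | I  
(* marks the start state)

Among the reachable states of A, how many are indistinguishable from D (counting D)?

Every state is reachable, so we keep all 5.
Initial partition by acceptance: {I} | {D,G,K,R}.
Refine {D,G,K,R} on symbol a: members go to different blocks, giving {D,K,R} and {G}.
The partition is now stable with 3 blocks: {I} | {D,K,R} | {G}.
State D belongs to the block {D,K,R}, which has 3 states.

3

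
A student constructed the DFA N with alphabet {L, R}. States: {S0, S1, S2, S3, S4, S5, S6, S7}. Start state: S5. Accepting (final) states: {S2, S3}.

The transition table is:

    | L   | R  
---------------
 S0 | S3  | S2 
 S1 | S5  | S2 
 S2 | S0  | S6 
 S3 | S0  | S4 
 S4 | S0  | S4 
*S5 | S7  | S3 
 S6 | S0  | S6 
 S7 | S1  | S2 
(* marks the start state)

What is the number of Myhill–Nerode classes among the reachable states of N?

4

All states are reachable from the start state.
Initial partition by acceptance: {S2,S3} | {S0,S1,S4,S5,S6,S7}.
Refine {S0,S1,S4,S5,S6,S7} on symbol L: members go to different blocks, giving {S1,S4,S5,S6,S7} and {S0}.
On input L, block {S1,S4,S5,S6,S7} splits into {S1,S5,S7} and {S4,S6}.
Stable partition: {S2,S3} | {S1,S5,S7} | {S0} | {S4,S6} — 4 equivalence classes.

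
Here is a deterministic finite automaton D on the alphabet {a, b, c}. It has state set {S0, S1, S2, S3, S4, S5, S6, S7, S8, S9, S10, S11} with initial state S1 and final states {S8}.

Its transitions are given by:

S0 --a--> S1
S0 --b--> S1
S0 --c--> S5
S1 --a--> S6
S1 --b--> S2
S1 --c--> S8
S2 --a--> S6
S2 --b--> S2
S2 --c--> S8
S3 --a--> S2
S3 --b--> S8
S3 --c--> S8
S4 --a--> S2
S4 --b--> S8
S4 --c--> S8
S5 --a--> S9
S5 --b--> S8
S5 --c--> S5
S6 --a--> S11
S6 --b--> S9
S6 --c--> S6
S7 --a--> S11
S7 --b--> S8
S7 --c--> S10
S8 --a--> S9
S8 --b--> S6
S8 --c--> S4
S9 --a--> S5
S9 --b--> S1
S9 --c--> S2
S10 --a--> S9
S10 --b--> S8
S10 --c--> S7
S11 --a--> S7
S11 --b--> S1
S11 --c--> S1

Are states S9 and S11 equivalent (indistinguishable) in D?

Yes

First remove the unreachable states {S0,S3}; 10 states remain.
Start with accepting vs non-accepting: {S8} | {S1,S2,S4,S5,S6,S7,S9,S10,S11}.
Refine {S1,S2,S4,S5,S6,S7,S9,S10,S11} on symbol b: members go to different blocks, giving {S1,S2,S6,S9,S11} and {S4,S5,S7,S10}.
Split {S1,S2,S6,S9,S11} by δ(·,a) → {S1,S2,S6} and {S9,S11}.
Refine {S1,S2,S6} on symbol a: members go to different blocks, giving {S1,S2} and {S6}.
Refine {S4,S5,S7,S10} on symbol a: members go to different blocks, giving {S5,S7,S10} and {S4}.
Stable partition: {S8} | {S1,S2} | {S5,S7,S10} | {S9,S11} | {S6} | {S4} — 6 equivalence classes.
S9 and S11 lie in the same block of the stable partition, so they are equivalent — no string distinguishes them.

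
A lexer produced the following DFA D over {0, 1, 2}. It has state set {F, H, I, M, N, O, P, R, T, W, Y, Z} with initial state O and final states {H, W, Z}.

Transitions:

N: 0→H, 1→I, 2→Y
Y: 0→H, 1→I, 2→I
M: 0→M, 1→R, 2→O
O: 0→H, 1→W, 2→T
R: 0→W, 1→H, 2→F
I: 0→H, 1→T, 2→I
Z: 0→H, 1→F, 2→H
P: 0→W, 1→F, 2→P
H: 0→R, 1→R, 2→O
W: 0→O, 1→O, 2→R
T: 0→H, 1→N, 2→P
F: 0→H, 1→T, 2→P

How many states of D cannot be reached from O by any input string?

No path from O leads to M, Z; the other 10 states are all reachable.

2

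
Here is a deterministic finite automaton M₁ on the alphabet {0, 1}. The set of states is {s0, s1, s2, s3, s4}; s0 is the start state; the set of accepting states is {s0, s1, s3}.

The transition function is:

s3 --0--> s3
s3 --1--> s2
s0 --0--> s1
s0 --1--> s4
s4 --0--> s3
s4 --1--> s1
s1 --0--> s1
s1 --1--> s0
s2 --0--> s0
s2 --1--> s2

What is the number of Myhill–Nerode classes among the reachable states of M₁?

All states are reachable from the start state.
Initial partition by acceptance: {s0,s1,s3} | {s2,s4}.
Refine {s0,s1,s3} on symbol 1: members go to different blocks, giving {s0,s3} and {s1}.
Split {s0,s3} by δ(·,0) → {s0} and {s3}.
Split {s2,s4} by δ(·,0) → {s2} and {s4}.
Stable partition: {s0} | {s2} | {s1} | {s3} | {s4} — 5 equivalence classes.

5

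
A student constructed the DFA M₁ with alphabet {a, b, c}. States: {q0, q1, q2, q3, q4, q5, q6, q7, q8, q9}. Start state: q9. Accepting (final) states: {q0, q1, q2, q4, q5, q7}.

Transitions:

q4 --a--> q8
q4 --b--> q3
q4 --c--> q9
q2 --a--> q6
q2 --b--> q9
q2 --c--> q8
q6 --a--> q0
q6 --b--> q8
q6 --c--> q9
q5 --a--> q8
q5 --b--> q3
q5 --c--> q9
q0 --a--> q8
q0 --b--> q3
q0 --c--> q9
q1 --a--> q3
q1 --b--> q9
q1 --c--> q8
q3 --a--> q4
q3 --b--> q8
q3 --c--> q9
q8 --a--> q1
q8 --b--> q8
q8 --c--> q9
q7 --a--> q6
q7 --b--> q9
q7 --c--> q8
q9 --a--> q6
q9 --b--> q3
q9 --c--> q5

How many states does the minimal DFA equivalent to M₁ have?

5

Reachable states from the start: {q0,q1,q3,q4,q5,q6,q8,q9}. Unreachable: {q2,q7} — drop them.
Initial partition by acceptance: {q0,q1,q4,q5} | {q3,q6,q8,q9}.
Refine {q3,q6,q8,q9} on symbol a: members go to different blocks, giving {q3,q6,q8} and {q9}.
Split {q0,q1,q4,q5} by δ(·,b) → {q0,q4,q5} and {q1}.
Split {q3,q6,q8} by δ(·,a) → {q3,q6} and {q8}.
No further refinement is possible. Final partition (5 blocks): {q0,q4,q5} | {q3,q6} | {q9} | {q1} | {q8}.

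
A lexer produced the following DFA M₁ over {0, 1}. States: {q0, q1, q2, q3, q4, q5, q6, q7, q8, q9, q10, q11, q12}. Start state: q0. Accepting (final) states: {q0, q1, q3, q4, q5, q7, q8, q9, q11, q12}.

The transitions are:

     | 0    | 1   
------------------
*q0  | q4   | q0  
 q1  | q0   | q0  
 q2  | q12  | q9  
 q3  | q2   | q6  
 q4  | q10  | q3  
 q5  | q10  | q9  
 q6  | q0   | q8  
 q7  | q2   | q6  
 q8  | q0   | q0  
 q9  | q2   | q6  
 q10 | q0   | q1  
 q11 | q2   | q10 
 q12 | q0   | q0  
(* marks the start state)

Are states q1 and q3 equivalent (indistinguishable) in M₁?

First remove the unreachable states {q5,q7,q11}; 10 states remain.
Initial partition by acceptance: {q0,q1,q3,q4,q8,q9,q12} | {q2,q6,q10}.
On input 0, block {q0,q1,q3,q4,q8,q9,q12} splits into {q0,q1,q8,q12} and {q3,q4,q9}.
Split {q0,q1,q8,q12} by δ(·,0) → {q1,q8,q12} and {q0}.
Split {q2,q6,q10} by δ(·,0) → {q6,q10} and {q2}.
Refine {q3,q4,q9} on symbol 0: members go to different blocks, giving {q3,q9} and {q4}.
Stable partition: {q1,q8,q12} | {q6,q10} | {q3,q9} | {q0} | {q2} | {q4} — 6 equivalence classes.
q1 and q3 end up in different blocks, so they are distinguishable. For instance, the string '0' is accepted from only q1.

No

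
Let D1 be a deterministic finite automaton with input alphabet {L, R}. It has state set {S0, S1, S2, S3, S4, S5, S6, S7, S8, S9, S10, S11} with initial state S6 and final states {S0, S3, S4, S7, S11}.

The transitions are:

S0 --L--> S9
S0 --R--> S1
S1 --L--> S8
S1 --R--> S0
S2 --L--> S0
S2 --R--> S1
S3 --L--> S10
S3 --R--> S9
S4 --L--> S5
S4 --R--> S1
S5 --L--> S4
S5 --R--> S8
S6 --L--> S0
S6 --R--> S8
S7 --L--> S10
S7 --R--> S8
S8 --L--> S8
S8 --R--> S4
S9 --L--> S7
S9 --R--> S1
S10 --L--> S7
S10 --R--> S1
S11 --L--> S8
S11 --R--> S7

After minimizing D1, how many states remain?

First remove the unreachable states {S2,S3,S11}; 9 states remain.
Initial partition by acceptance: {S0,S4,S7} | {S1,S5,S6,S8,S9,S10}.
Refine {S1,S5,S6,S8,S9,S10} on symbol L: members go to different blocks, giving {S5,S6,S9,S10} and {S1,S8}.
No further refinement is possible. Final partition (3 blocks): {S0,S4,S7} | {S5,S6,S9,S10} | {S1,S8}.

3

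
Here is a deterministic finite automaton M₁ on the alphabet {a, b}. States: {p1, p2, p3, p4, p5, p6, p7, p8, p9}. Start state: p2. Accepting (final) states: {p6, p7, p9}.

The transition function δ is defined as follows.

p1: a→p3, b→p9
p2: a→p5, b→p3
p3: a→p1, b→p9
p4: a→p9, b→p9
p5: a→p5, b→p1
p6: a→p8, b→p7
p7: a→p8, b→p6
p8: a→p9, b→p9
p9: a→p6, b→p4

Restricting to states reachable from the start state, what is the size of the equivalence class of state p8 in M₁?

2

Every state is reachable, so we keep all 9.
Initial partition by acceptance: {p6,p7,p9} | {p1,p2,p3,p4,p5,p8}.
Refine {p6,p7,p9} on symbol a: members go to different blocks, giving {p6,p7} and {p9}.
Refine {p1,p2,p3,p4,p5,p8} on symbol a: members go to different blocks, giving {p1,p2,p3,p5} and {p4,p8}.
Split {p1,p2,p3,p5} by δ(·,b) → {p1,p3} and {p2,p5}.
Stable partition: {p6,p7} | {p1,p3} | {p9} | {p4,p8} | {p2,p5} — 5 equivalence classes.
The equivalence class containing p8 is {p4,p8}, of size 2.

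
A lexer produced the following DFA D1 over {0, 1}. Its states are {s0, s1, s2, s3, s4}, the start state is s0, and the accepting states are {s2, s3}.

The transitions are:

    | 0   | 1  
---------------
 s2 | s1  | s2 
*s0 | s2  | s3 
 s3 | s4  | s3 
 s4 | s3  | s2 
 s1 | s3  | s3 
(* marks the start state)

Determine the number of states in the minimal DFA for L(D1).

Initial partition by acceptance: {s2,s3} | {s0,s1,s4}.
No further refinement is possible. Final partition (2 blocks): {s2,s3} | {s0,s1,s4}.

2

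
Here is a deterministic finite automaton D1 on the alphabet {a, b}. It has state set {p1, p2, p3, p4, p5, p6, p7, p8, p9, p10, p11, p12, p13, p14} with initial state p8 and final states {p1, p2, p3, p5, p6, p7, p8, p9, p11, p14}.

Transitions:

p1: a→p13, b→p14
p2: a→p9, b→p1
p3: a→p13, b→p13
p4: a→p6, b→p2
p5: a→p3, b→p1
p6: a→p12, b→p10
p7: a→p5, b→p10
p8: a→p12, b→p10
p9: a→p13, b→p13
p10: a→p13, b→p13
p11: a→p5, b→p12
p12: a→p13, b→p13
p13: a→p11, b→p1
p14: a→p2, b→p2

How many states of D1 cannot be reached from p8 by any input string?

No path from p8 leads to p4, p6, p7; the other 11 states are all reachable.

3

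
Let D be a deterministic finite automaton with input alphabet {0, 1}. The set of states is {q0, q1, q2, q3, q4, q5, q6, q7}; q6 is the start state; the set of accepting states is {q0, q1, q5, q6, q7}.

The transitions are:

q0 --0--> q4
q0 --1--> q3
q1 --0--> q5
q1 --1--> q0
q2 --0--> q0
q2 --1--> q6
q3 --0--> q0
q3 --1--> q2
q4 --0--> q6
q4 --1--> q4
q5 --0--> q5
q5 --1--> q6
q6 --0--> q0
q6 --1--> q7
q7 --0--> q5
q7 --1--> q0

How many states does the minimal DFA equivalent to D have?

First remove the unreachable states {q1}; 7 states remain.
P0 = {q0,q5,q6,q7} | {q2,q3,q4}.
Split {q0,q5,q6,q7} by δ(·,0) → {q5,q6,q7} and {q0}.
On input 0, block {q5,q6,q7} splits into {q5,q7} and {q6}.
Split {q5,q7} by δ(·,1) → {q5} and {q7}.
On input 0, block {q2,q3,q4} splits into {q2,q3} and {q4}.
On input 1, block {q2,q3} splits into {q2} and {q3}.
No further refinement is possible. Final partition (7 blocks): {q5} | {q2} | {q0} | {q6} | {q7} | {q4} | {q3}.

7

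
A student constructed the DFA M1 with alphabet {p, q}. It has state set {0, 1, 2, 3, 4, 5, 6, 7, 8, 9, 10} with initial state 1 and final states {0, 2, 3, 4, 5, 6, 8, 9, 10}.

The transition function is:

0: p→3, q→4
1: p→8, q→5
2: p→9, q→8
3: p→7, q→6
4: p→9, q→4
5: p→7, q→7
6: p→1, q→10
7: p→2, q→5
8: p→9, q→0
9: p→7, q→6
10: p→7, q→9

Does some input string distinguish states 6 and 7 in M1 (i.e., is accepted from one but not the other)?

All states are reachable from the start state.
Initial partition by acceptance: {0,2,3,4,5,6,8,9,10} | {1,7}.
On input p, block {0,2,3,4,5,6,8,9,10} splits into {3,5,6,9,10} and {0,2,4,8}.
Refine {3,5,6,9,10} on symbol q: members go to different blocks, giving {3,6,9,10} and {5}.
The partition is now stable with 4 blocks: {3,6,9,10} | {1,7} | {0,2,4,8} | {5}.
6 and 7 end up in different blocks, so they are distinguishable. For instance, the string 'ε' is accepted from only 6.

Yes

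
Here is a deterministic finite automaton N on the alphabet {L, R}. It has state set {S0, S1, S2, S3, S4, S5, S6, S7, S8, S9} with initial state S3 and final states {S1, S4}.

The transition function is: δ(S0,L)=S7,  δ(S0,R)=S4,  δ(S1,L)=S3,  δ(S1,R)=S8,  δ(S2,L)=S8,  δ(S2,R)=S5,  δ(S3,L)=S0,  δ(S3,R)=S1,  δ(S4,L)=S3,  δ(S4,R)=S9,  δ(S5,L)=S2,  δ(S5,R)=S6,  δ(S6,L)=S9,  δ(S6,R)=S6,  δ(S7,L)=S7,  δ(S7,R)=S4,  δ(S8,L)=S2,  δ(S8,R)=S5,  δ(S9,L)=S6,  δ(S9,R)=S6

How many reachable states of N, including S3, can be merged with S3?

Start with accepting vs non-accepting: {S1,S4} | {S0,S2,S3,S5,S6,S7,S8,S9}.
Split {S0,S2,S3,S5,S6,S7,S8,S9} by δ(·,R) → {S2,S5,S6,S8,S9} and {S0,S3,S7}.
Stable partition: {S1,S4} | {S2,S5,S6,S8,S9} | {S0,S3,S7} — 3 equivalence classes.
The equivalence class containing S3 is {S0,S3,S7}, of size 3.

3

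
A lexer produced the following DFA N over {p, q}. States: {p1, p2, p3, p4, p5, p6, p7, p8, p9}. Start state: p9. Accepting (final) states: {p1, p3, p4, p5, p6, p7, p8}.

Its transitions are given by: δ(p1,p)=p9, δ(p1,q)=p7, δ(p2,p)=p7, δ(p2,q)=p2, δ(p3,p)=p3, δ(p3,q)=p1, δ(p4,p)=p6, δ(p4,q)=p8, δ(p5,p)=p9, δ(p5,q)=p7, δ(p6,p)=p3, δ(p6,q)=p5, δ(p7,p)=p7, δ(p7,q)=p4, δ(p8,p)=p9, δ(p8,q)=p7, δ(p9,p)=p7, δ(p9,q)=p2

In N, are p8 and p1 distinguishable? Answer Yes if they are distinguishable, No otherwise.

No

All states are reachable from the start state.
Start with accepting vs non-accepting: {p1,p3,p4,p5,p6,p7,p8} | {p2,p9}.
Refine {p1,p3,p4,p5,p6,p7,p8} on symbol p: members go to different blocks, giving {p3,p4,p6,p7} and {p1,p5,p8}.
Split {p3,p4,p6,p7} by δ(·,q) → {p3,p4,p6} and {p7}.
The partition is now stable with 4 blocks: {p3,p4,p6} | {p2,p9} | {p1,p5,p8} | {p7}.
p8 and p1 lie in the same block of the stable partition, so they are equivalent — no string distinguishes them.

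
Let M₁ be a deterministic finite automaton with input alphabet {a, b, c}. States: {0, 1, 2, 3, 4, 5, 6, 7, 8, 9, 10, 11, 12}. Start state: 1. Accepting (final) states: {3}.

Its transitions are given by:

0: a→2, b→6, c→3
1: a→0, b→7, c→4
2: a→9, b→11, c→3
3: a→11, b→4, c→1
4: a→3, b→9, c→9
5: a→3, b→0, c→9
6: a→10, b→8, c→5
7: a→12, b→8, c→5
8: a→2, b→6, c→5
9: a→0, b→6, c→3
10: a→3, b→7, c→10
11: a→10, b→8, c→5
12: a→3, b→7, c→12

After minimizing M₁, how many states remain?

P0 = {3} | {0,1,2,4,5,6,7,8,9,10,11,12}.
Refine {0,1,2,4,5,6,7,8,9,10,11,12} on symbol a: members go to different blocks, giving {0,1,2,6,7,8,9,11} and {4,5,10,12}.
On input a, block {0,1,2,6,7,8,9,11} splits into {0,1,2,8,9} and {6,7,11}.
On input c, block {0,1,2,8,9} splits into {0,2,9} and {1,8}.
Split {4,5,10,12} by δ(·,b) → {4,5} and {10,12}.
No further refinement is possible. Final partition (6 blocks): {3} | {0,2,9} | {4,5} | {6,7,11} | {1,8} | {10,12}.

6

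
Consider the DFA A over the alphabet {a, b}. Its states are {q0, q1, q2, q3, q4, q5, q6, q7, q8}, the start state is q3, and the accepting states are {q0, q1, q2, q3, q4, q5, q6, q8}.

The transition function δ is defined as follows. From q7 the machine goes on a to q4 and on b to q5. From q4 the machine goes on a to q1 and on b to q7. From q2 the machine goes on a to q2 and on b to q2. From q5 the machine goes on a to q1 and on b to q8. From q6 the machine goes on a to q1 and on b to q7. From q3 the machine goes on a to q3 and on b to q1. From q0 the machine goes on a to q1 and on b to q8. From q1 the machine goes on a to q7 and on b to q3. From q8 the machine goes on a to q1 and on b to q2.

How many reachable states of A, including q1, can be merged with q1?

States {q0,q6} cannot be reached from the start state, so discard them.
Initial partition by acceptance: {q1,q2,q3,q4,q5,q8} | {q7}.
Refine {q1,q2,q3,q4,q5,q8} on symbol a: members go to different blocks, giving {q2,q3,q4,q5,q8} and {q1}.
Split {q2,q3,q4,q5,q8} by δ(·,a) → {q4,q5,q8} and {q2,q3}.
On input b, block {q4,q5,q8} splits into {q4} and {q5} and {q8}.
On input b, block {q2,q3} splits into {q2} and {q3}.
No further refinement is possible. Final partition (7 blocks): {q4} | {q7} | {q1} | {q2} | {q5} | {q8} | {q3}.
State q1 belongs to the block {q1}, which has 1 states.

1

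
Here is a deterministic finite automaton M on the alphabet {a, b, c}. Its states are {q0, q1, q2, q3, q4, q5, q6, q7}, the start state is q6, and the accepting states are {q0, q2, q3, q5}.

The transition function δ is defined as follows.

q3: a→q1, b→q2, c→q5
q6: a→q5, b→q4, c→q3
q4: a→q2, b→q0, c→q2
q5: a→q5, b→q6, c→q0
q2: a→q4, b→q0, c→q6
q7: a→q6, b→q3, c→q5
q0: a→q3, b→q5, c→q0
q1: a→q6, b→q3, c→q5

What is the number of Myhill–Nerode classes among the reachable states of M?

7

First remove the unreachable states {q7}; 7 states remain.
Initial partition by acceptance: {q0,q2,q3,q5} | {q1,q4,q6}.
Split {q0,q2,q3,q5} by δ(·,a) → {q0,q5} and {q2,q3}.
Split {q0,q5} by δ(·,a) → {q0} and {q5}.
Split {q1,q4,q6} by δ(·,a) → {q1} and {q4} and {q6}.
Refine {q2,q3} on symbol a: members go to different blocks, giving {q2} and {q3}.
No further refinement is possible. Final partition (7 blocks): {q0} | {q1} | {q2} | {q5} | {q4} | {q6} | {q3}.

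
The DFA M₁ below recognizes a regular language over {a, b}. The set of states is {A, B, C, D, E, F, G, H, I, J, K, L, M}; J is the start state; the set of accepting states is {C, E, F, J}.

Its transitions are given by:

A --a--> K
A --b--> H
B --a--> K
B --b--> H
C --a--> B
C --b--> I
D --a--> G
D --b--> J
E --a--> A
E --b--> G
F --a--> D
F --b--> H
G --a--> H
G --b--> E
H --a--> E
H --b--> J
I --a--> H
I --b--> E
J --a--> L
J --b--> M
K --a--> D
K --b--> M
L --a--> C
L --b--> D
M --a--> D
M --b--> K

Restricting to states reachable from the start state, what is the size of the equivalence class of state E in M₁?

Reachable states from the start: {A,B,C,D,E,G,H,I,J,K,L,M}. Unreachable: {F} — drop them.
P0 = {C,E,J} | {A,B,D,G,H,I,K,L,M}.
Refine {A,B,D,G,H,I,K,L,M} on symbol a: members go to different blocks, giving {A,B,D,G,I,K,M} and {H,L}.
Split {C,E,J} by δ(·,a) → {C,E} and {J}.
On input a, block {A,B,D,G,I,K,M} splits into {A,B,D,K,M} and {G,I}.
Refine {A,B,D,K,M} on symbol a: members go to different blocks, giving {A,B,K,M} and {D}.
Refine {A,B,K,M} on symbol a: members go to different blocks, giving {A,B} and {K,M}.
Split {H,L} by δ(·,b) → {H} and {L}.
Stable partition: {C,E} | {A,B} | {H} | {J} | {G,I} | {D} | {K,M} | {L} — 8 equivalence classes.
State E belongs to the block {C,E}, which has 2 states.

2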